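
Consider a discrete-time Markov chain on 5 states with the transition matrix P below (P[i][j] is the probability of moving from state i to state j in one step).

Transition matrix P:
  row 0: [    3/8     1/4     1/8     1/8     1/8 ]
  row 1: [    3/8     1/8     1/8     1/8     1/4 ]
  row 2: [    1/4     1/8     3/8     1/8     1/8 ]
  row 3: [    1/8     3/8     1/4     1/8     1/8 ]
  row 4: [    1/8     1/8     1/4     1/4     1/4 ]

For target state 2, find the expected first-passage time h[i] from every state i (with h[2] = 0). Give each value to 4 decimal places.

First-step conditioning: h[2] = 0; for i ≠ 2, h[i] = 1 + Σ_k P[i][k]·h[k].
  h[0] = 1 + 3/8·h[0] + 1/4·h[1] + 1/8·h[3] + 1/8·h[4]
  h[1] = 1 + 3/8·h[0] + 1/8·h[1] + 1/8·h[3] + 1/4·h[4]
  h[3] = 1 + 1/8·h[0] + 3/8·h[1] + 1/8·h[3] + 1/8·h[4]
  h[4] = 1 + 1/8·h[0] + 1/8·h[1] + 1/4·h[3] + 1/4·h[4]
Solving the 4×4 linear system over states ≠ 2 gives exactly h = [4088/675, 4016/675, 0, 3568/675, 688/135] (h[2] = 0 is the target).

h = [6.0563, 5.9496, 0.0000, 5.2859, 5.0963]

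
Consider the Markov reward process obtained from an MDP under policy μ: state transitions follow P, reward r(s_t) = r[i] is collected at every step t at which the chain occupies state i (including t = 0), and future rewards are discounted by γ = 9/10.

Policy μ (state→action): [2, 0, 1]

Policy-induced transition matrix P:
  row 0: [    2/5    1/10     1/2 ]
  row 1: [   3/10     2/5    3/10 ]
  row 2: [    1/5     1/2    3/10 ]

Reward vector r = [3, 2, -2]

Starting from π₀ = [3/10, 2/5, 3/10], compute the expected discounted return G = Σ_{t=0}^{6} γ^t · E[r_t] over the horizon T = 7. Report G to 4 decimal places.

t=0: π = [0.3000, 0.4000, 0.3000], E[r] = 1.1000, γ^t·E[r] = 1.100000, running G = 1.100000
t=1: π = [0.3000, 0.3400, 0.3600], E[r] = 0.8600, γ^t·E[r] = 0.774000, running G = 1.874000
t=2: π = [0.2940, 0.3460, 0.3600], E[r] = 0.8540, γ^t·E[r] = 0.691740, running G = 2.565740
t=3: π = [0.2934, 0.3478, 0.3588], E[r] = 0.8582, γ^t·E[r] = 0.625628, running G = 3.191368
t=4: π = [0.2935, 0.3479, 0.3587], E[r] = 0.8587, γ^t·E[r] = 0.563419, running G = 3.754787
t=5: π = [0.2935, 0.3478, 0.3587], E[r] = 0.8587, γ^t·E[r] = 0.507060, running G = 4.261847
t=6: π = [0.2935, 0.3478, 0.3587], E[r] = 0.8587, γ^t·E[r] = 0.456346, running G = 4.718193

G = 4.7182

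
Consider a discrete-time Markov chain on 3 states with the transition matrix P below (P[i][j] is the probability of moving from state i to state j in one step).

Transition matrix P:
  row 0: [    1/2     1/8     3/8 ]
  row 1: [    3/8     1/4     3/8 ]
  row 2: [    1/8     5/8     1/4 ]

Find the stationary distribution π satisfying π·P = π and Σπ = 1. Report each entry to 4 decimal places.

Balance equations π_j = Σ_i π_i·P[i][j]:
  π_0 = 1/2·π_0 + 3/8·π_1 + 1/8·π_2
  π_1 = 1/8·π_0 + 1/4·π_1 + 5/8·π_2
  normalize: π_0 + π_1 + π_2 = 1
Solving the linear system gives exactly π = [1/3, 1/3, 1/3].

π = [0.3333, 0.3333, 0.3333]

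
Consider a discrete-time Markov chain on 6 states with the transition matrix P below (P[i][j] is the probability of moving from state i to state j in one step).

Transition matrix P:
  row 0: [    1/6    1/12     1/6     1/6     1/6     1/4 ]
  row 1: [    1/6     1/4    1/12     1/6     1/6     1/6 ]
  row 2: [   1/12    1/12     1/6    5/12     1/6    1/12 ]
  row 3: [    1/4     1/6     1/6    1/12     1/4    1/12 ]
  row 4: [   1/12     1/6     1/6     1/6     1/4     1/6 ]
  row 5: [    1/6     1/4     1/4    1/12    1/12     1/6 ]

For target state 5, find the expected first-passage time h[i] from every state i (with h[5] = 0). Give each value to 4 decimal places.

First-step conditioning: h[5] = 0; for i ≠ 5, h[i] = 1 + Σ_k P[i][k]·h[k].
  h[0] = 1 + 1/6·h[0] + 1/12·h[1] + 1/6·h[2] + 1/6·h[3] + 1/6·h[4]
  h[1] = 1 + 1/6·h[0] + 1/4·h[1] + 1/12·h[2] + 1/6·h[3] + 1/6·h[4]
  h[2] = 1 + 1/12·h[0] + 1/12·h[1] + 1/6·h[2] + 5/12·h[3] + 1/6·h[4]
  h[3] = 1 + 1/4·h[0] + 1/6·h[1] + 1/6·h[2] + 1/12·h[3] + 1/4·h[4]
  h[4] = 1 + 1/12·h[0] + 1/6·h[1] + 1/6·h[2] + 1/6·h[3] + 1/4·h[4]
Solving the 5×5 linear system over states ≠ 5 gives exactly h = [22928/3769, 74228/11307, 83128/11307, 26768/3769, 75532/11307, 0] (h[5] = 0 is the target).

h = [6.0833, 6.5648, 7.3519, 7.1021, 6.6801, 0.0000]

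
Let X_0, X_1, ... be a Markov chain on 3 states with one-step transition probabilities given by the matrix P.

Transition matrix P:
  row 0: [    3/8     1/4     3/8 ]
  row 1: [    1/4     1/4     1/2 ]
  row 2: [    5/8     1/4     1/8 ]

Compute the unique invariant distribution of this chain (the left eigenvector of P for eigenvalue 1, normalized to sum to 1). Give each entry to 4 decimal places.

π = [0.4250, 0.2500, 0.3250]

Balance equations π_j = Σ_i π_i·P[i][j]:
  π_0 = 3/8·π_0 + 1/4·π_1 + 5/8·π_2
  π_1 = 1/4·π_0 + 1/4·π_1 + 1/4·π_2
  normalize: π_0 + π_1 + π_2 = 1
Solving the linear system gives exactly π = [17/40, 1/4, 13/40].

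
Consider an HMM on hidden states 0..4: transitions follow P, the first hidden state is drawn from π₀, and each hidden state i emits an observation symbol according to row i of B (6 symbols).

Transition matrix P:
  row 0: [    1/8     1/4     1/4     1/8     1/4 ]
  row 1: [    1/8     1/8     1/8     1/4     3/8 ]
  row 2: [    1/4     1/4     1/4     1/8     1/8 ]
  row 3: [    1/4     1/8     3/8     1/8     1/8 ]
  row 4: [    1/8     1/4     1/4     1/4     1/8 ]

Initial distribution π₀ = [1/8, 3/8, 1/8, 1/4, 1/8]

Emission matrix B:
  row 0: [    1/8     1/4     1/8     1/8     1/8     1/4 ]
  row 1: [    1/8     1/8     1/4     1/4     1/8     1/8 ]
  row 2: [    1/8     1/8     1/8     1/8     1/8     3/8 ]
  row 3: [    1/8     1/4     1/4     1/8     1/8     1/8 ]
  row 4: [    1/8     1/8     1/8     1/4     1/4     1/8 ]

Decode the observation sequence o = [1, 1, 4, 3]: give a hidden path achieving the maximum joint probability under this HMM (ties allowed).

t=0: δ = [3.125e-02, 4.688e-02, 1.562e-02, 6.250e-02, 1.562e-02]  (obs o_0=1)
t=1: δ = [3.906e-03, 9.766e-04, 2.930e-03, 2.930e-03, 2.197e-03]  ψ = [3, 0, 3, 1, 1]  (obs o_1=1)
t=2: δ = [9.155e-05, 1.221e-04, 1.373e-04, 6.866e-05, 2.441e-04]  ψ = [2, 0, 3, 4, 0]  (obs o_2=4)
t=3: δ = [4.292e-06, 1.526e-05, 7.629e-06, 7.629e-06, 1.144e-05]  ψ = [2, 4, 4, 4, 1]  (obs o_3=3)
backtrack: best end state = 1; path = [3, 0, 4, 1]

path = [3, 0, 4, 1]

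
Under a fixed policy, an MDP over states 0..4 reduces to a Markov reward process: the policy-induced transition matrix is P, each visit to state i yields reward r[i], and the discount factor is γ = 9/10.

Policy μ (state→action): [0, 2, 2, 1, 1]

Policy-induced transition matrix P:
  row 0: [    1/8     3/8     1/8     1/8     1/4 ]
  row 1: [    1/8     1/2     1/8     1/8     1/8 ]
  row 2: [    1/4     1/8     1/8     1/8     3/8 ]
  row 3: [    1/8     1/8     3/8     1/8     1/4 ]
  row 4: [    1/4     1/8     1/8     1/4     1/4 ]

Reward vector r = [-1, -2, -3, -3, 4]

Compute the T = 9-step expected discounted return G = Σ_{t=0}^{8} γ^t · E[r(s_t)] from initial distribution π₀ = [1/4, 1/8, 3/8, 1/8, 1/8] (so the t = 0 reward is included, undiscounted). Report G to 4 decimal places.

G = -4.9105

t=0: π = [0.2500, 0.1250, 0.3750, 0.1250, 0.1250], E[r] = -1.5000, γ^t·E[r] = -1.500000, running G = -1.500000
t=1: π = [0.1875, 0.2344, 0.1563, 0.1406, 0.2813], E[r] = -0.4219, γ^t·E[r] = -0.379688, running G = -1.879688
t=2: π = [0.1797, 0.2598, 0.1602, 0.1602, 0.2402], E[r] = -0.6992, γ^t·E[r] = -0.566367, running G = -2.446055
t=3: π = [0.1750, 0.2673, 0.1650, 0.1550, 0.2375], E[r] = -0.7197, γ^t·E[r] = -0.524681, running G = -2.970735
t=4: π = [0.1753, 0.2690, 0.1638, 0.1547, 0.2372], E[r] = -0.7198, γ^t·E[r] = -0.472293, running G = -3.443028
t=5: π = [0.1751, 0.2697, 0.1637, 0.1547, 0.2368], E[r] = -0.7221, γ^t·E[r] = -0.426419, running G = -3.869447
t=6: π = [0.1751, 0.2699, 0.1637, 0.1546, 0.2367], E[r] = -0.7227, γ^t·E[r] = -0.384089, running G = -4.253537
t=7: π = [0.1751, 0.2700, 0.1637, 0.1546, 0.2367], E[r] = -0.7229, γ^t·E[r] = -0.345755, running G = -4.599292
t=8: π = [0.1750, 0.2700, 0.1636, 0.1546, 0.2367], E[r] = -0.7229, γ^t·E[r] = -0.311203, running G = -4.910495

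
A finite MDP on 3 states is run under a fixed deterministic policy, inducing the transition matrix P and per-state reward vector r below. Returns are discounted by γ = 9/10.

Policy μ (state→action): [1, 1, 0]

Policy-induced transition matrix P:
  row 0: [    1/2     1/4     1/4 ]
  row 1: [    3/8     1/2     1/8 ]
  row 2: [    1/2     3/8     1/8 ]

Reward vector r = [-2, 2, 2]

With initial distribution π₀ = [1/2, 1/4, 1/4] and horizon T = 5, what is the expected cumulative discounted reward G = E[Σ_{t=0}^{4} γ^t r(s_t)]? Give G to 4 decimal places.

G = 0.5017

t=0: π = [0.5000, 0.2500, 0.2500], E[r] = 0.0000, γ^t·E[r] = 0.000000, running G = 0.000000
t=1: π = [0.4688, 0.3438, 0.1875], E[r] = 0.1250, γ^t·E[r] = 0.112500, running G = 0.112500
t=2: π = [0.4570, 0.3594, 0.1836], E[r] = 0.1719, γ^t·E[r] = 0.139219, running G = 0.251719
t=3: π = [0.4551, 0.3628, 0.1821], E[r] = 0.1797, γ^t·E[r] = 0.130992, running G = 0.382711
t=4: π = [0.4547, 0.3635, 0.1819], E[r] = 0.1814, γ^t·E[r] = 0.119014, running G = 0.501725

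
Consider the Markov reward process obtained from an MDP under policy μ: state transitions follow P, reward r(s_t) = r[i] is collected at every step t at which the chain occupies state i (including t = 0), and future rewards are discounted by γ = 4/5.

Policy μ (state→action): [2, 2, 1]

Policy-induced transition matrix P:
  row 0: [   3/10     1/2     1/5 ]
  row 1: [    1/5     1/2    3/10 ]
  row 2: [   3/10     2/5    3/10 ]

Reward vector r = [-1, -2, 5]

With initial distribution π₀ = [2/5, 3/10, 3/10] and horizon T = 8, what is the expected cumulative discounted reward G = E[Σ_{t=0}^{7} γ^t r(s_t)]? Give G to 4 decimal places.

t=0: π = [0.4000, 0.3000, 0.3000], E[r] = 0.5000, γ^t·E[r] = 0.500000, running G = 0.500000
t=1: π = [0.2700, 0.4700, 0.2600], E[r] = 0.0900, γ^t·E[r] = 0.072000, running G = 0.572000
t=2: π = [0.2530, 0.4740, 0.2730], E[r] = 0.1640, γ^t·E[r] = 0.104960, running G = 0.676960
t=3: π = [0.2526, 0.4727, 0.2747], E[r] = 0.1755, γ^t·E[r] = 0.089856, running G = 0.766816
t=4: π = [0.2527, 0.4725, 0.2747], E[r] = 0.1759, γ^t·E[r] = 0.072053, running G = 0.838869
t=5: π = [0.2527, 0.4725, 0.2747], E[r] = 0.1758, γ^t·E[r] = 0.057618, running G = 0.896487
t=6: π = [0.2527, 0.4725, 0.2747], E[r] = 0.1758, γ^t·E[r] = 0.046091, running G = 0.942578
t=7: π = [0.2527, 0.4725, 0.2747], E[r] = 0.1758, γ^t·E[r] = 0.036873, running G = 0.979451

G = 0.9795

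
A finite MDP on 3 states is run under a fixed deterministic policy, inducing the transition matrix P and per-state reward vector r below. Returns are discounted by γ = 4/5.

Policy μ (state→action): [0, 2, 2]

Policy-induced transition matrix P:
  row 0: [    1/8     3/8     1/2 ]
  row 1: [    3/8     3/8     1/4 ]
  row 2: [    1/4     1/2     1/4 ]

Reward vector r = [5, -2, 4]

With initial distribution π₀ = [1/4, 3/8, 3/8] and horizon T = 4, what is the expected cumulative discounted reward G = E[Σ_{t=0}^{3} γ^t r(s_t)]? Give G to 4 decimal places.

t=0: π = [0.2500, 0.3750, 0.3750], E[r] = 2.0000, γ^t·E[r] = 2.000000, running G = 2.000000
t=1: π = [0.2656, 0.4219, 0.3125], E[r] = 1.7344, γ^t·E[r] = 1.387500, running G = 3.387500
t=2: π = [0.2695, 0.4141, 0.3164], E[r] = 1.7852, γ^t·E[r] = 1.142500, running G = 4.530000
t=3: π = [0.2681, 0.4146, 0.3174], E[r] = 1.7808, γ^t·E[r] = 0.911750, running G = 5.441750

G = 5.4418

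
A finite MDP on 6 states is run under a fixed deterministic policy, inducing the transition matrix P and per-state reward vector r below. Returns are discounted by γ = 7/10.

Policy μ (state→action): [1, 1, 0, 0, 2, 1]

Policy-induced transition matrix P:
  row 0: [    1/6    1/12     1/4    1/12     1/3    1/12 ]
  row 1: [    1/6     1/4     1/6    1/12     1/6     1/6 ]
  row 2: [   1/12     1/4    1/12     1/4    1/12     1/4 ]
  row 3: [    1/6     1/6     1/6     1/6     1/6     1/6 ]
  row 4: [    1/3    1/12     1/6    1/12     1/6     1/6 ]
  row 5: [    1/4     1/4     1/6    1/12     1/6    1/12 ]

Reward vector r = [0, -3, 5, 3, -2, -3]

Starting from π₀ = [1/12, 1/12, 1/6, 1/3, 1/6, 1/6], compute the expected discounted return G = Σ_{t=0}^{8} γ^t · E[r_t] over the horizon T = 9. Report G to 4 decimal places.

t=0: π = [0.0833, 0.0833, 0.1667, 0.3333, 0.1667, 0.1667], E[r] = 0.7500, γ^t·E[r] = 0.750000, running G = 0.750000
t=1: π = [0.1944, 0.1806, 0.1597, 0.1389, 0.1667, 0.1597], E[r] = -0.1389, γ^t·E[r] = -0.097222, running G = 0.652778
t=2: π = [0.1944, 0.1782, 0.1696, 0.1215, 0.1858, 0.1505], E[r] = -0.1453, γ^t·E[r] = -0.071175, running G = 0.581603
t=3: π = [0.1960, 0.1765, 0.1687, 0.1217, 0.1849, 0.1521], E[r] = -0.1467, γ^t·E[r] = -0.050319, running G = 0.531284
t=4: π = [0.1961, 0.1764, 0.1689, 0.1216, 0.1853, 0.1517], E[r] = -0.1453, γ^t·E[r] = -0.034884, running G = 0.496400
t=5: π = [0.1961, 0.1763, 0.1689, 0.1216, 0.1853, 0.1518], E[r] = -0.1452, γ^t·E[r] = -0.024406, running G = 0.471994
t=6: π = [0.1961, 0.1763, 0.1689, 0.1216, 0.1853, 0.1518], E[r] = -0.1452, γ^t·E[r] = -0.017081, running G = 0.454913
t=7: π = [0.1961, 0.1763, 0.1689, 0.1216, 0.1853, 0.1518], E[r] = -0.1452, γ^t·E[r] = -0.011956, running G = 0.442956
t=8: π = [0.1961, 0.1763, 0.1689, 0.1216, 0.1853, 0.1518], E[r] = -0.1452, γ^t·E[r] = -0.008370, running G = 0.434587

G = 0.4346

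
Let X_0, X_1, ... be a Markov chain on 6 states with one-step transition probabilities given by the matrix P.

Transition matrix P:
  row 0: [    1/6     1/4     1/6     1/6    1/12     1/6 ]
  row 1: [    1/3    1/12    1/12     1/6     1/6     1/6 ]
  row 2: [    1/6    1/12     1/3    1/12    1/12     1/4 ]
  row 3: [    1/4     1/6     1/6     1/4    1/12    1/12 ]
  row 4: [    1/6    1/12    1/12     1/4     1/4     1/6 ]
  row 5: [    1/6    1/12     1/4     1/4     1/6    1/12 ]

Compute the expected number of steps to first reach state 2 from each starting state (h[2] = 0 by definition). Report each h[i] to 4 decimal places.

h = [6.4978, 7.0012, 0.0000, 6.5007, 7.0472, 5.9630]

First-step conditioning: h[2] = 0; for i ≠ 2, h[i] = 1 + Σ_k P[i][k]·h[k].
  h[0] = 1 + 1/6·h[0] + 1/4·h[1] + 1/6·h[3] + 1/12·h[4] + 1/6·h[5]
  h[1] = 1 + 1/3·h[0] + 1/12·h[1] + 1/6·h[3] + 1/6·h[4] + 1/6·h[5]
  h[3] = 1 + 1/4·h[0] + 1/6·h[1] + 1/4·h[3] + 1/12·h[4] + 1/12·h[5]
  h[4] = 1 + 1/6·h[0] + 1/12·h[1] + 1/4·h[3] + 1/4·h[4] + 1/6·h[5]
  h[5] = 1 + 1/6·h[0] + 1/12·h[1] + 1/4·h[3] + 1/6·h[4] + 1/12·h[5]
Solving the 5×5 linear system over states ≠ 2 gives exactly h = [81892/12603, 29412/4201, 0, 81928/12603, 88816/12603, 75152/12603] (h[2] = 0 is the target).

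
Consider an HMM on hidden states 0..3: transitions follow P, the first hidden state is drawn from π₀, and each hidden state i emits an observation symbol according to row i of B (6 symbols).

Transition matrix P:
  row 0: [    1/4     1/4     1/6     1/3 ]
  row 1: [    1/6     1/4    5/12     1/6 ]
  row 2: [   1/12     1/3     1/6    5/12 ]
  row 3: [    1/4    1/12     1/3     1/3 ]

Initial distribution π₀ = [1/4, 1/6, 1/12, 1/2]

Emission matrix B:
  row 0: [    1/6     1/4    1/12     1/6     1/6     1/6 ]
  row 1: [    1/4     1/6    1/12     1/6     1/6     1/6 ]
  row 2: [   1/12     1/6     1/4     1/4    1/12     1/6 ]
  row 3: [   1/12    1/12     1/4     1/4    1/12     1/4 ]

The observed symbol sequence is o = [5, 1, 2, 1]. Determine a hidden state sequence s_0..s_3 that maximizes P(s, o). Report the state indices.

path = [3, 2, 3, 0]

t=0: δ = [4.167e-02, 2.778e-02, 1.389e-02, 1.250e-01]  (obs o_0=5)
t=1: δ = [7.812e-03, 1.736e-03, 6.944e-03, 3.472e-03]  ψ = [3, 0, 3, 3]  (obs o_1=1)
t=2: δ = [1.628e-04, 1.929e-04, 3.255e-04, 7.234e-04]  ψ = [0, 2, 0, 2]  (obs o_2=2)
t=3: δ = [4.521e-05, 1.808e-05, 4.019e-05, 2.009e-05]  ψ = [3, 2, 3, 3]  (obs o_3=1)
backtrack: best end state = 0; path = [3, 2, 3, 0]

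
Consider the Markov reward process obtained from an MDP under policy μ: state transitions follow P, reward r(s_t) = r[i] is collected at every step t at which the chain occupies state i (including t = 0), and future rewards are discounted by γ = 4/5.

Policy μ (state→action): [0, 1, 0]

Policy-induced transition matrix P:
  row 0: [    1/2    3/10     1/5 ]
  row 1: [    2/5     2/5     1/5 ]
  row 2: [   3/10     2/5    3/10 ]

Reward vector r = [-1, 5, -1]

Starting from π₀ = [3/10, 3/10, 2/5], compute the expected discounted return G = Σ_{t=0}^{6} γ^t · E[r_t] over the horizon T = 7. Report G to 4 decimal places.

t=0: π = [0.3000, 0.3000, 0.4000], E[r] = 0.8000, γ^t·E[r] = 0.800000, running G = 0.800000
t=1: π = [0.3900, 0.3700, 0.2400], E[r] = 1.2200, γ^t·E[r] = 0.976000, running G = 1.776000
t=2: π = [0.4150, 0.3610, 0.2240], E[r] = 1.1660, γ^t·E[r] = 0.746240, running G = 2.522240
t=3: π = [0.4191, 0.3585, 0.2224], E[r] = 1.1510, γ^t·E[r] = 0.589312, running G = 3.111552
t=4: π = [0.4197, 0.3581, 0.2222], E[r] = 1.1485, γ^t·E[r] = 0.470442, running G = 3.581994
t=5: π = [0.4197, 0.3580, 0.2222], E[r] = 1.1482, γ^t·E[r] = 0.376242, running G = 3.958236
t=6: π = [0.4198, 0.3580, 0.2222], E[r] = 1.1482, γ^t·E[r] = 0.300982, running G = 4.259217

G = 4.2592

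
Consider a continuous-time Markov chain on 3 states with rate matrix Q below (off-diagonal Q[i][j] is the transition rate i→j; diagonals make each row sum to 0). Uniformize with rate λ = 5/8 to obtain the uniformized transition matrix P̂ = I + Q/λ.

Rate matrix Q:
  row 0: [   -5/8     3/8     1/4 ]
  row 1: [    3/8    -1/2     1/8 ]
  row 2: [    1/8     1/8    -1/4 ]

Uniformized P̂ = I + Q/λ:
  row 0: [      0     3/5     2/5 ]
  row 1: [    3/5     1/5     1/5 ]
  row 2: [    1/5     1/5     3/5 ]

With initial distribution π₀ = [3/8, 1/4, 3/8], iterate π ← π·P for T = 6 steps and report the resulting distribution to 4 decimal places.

t=0: π = [0.3750, 0.2500, 0.3750]
t=1: π = [0.2250, 0.3500, 0.4250]
t=2: π = [0.2950, 0.2900, 0.4150]
t=3: π = [0.2570, 0.3180, 0.4250]
t=4: π = [0.2758, 0.3028, 0.4214]
t=5: π = [0.2660, 0.3103, 0.4237]
t=6: π = [0.2709, 0.3064, 0.4227]

π = [0.2709, 0.3064, 0.4227]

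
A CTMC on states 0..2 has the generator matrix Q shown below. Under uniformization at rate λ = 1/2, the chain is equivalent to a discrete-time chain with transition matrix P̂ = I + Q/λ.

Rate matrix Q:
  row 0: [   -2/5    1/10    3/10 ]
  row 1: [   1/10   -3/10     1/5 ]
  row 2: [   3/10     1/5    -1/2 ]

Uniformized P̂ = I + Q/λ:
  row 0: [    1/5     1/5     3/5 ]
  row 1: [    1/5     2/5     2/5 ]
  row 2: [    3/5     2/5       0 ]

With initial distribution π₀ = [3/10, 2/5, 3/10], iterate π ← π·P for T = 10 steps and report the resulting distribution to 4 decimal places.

π = [0.3334, 0.3333, 0.3333]

t=0: π = [0.3000, 0.4000, 0.3000]
t=1: π = [0.3200, 0.3400, 0.3400]
t=2: π = [0.3360, 0.3360, 0.3280]
t=3: π = [0.3312, 0.3328, 0.3360]
t=4: π = [0.3344, 0.3338, 0.3318]
t=5: π = [0.3327, 0.3331, 0.3341]
t=6: π = [0.3337, 0.3335, 0.3329]
t=7: π = [0.3332, 0.3333, 0.3336]
t=8: π = [0.3334, 0.3334, 0.3332]
t=9: π = [0.3333, 0.3333, 0.3334]
t=10: π = [0.3334, 0.3333, 0.3333]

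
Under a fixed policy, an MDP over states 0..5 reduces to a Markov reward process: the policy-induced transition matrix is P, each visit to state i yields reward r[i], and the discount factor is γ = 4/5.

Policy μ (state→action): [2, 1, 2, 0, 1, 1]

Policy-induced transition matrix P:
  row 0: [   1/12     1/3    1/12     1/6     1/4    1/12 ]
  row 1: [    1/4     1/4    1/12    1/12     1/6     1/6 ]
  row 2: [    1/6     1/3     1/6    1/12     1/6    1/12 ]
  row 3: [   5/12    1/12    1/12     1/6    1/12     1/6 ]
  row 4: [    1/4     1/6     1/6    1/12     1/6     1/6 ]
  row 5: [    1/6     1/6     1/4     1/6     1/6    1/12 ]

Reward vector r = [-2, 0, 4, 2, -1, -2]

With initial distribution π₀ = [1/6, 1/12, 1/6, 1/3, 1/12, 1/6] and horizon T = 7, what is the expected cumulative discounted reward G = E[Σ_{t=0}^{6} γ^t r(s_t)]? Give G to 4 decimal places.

t=0: π = [0.1667, 0.0833, 0.1667, 0.3333, 0.0833, 0.1667], E[r] = 0.5833, γ^t·E[r] = 0.583333, running G = 0.583333
t=1: π = [0.2500, 0.2014, 0.1319, 0.1389, 0.1528, 0.1250], E[r] = -0.0972, γ^t·E[r] = -0.077778, running G = 0.505556
t=2: π = [0.2101, 0.2355, 0.1279, 0.1262, 0.1759, 0.1244], E[r] = -0.0810, γ^t·E[r] = -0.051852, running G = 0.453704
t=3: π = [0.2150, 0.2321, 0.1294, 0.1217, 0.1737, 0.1281], E[r] = -0.0989, γ^t·E[r] = -0.050642, running G = 0.403062
t=4: π = [0.2130, 0.2333, 0.1299, 0.1221, 0.1744, 0.1273], E[r] = -0.0911, γ^t·E[r] = -0.037314, running G = 0.365748
t=5: π = [0.2134, 0.2331, 0.1299, 0.1219, 0.1742, 0.1275], E[r] = -0.0926, γ^t·E[r] = -0.030358, running G = 0.335390
t=6: π = [0.2133, 0.2332, 0.1299, 0.1219, 0.1743, 0.1274], E[r] = -0.0922, γ^t·E[r] = -0.024182, running G = 0.311208

G = 0.3112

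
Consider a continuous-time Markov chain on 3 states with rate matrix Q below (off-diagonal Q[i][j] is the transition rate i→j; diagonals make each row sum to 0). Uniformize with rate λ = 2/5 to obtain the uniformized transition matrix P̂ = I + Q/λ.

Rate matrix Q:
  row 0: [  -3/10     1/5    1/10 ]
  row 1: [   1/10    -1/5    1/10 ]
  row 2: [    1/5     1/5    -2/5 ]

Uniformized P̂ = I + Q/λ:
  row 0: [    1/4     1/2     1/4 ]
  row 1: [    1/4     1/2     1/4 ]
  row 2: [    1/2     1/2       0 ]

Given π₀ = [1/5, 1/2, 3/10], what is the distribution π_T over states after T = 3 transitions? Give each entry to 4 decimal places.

t=0: π = [0.2000, 0.5000, 0.3000]
t=1: π = [0.3250, 0.5000, 0.1750]
t=2: π = [0.2938, 0.5000, 0.2063]
t=3: π = [0.3016, 0.5000, 0.1984]

π = [0.3016, 0.5000, 0.1984]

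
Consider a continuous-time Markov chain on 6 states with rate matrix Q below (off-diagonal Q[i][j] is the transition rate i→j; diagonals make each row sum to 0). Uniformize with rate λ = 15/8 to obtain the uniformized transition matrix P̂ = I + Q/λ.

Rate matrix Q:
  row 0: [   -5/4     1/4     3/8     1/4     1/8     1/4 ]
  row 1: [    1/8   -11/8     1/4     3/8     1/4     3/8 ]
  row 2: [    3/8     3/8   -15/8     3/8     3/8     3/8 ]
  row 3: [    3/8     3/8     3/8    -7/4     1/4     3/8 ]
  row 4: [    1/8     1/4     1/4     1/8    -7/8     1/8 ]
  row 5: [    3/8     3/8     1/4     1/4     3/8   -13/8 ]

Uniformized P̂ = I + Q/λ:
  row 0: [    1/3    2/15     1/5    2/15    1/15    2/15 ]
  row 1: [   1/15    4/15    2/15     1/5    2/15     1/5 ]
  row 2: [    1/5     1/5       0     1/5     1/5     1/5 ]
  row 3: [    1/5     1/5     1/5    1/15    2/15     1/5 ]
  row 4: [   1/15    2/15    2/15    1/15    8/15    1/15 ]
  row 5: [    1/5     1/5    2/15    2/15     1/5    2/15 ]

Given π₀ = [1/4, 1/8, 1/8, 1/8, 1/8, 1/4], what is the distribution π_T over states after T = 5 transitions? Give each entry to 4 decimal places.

π = [0.1666, 0.1858, 0.1352, 0.1306, 0.2338, 0.1480]

t=0: π = [0.2500, 0.1250, 0.1250, 0.1250, 0.1250, 0.2500]
t=1: π = [0.2000, 0.1833, 0.1417, 0.1333, 0.1917, 0.1500]
t=2: π = [0.1767, 0.1861, 0.1367, 0.1333, 0.2161, 0.1511]
t=3: π = [0.1699, 0.1862, 0.1358, 0.1316, 0.2272, 0.1493]
t=4: π = [0.1675, 0.1859, 0.1353, 0.1309, 0.2319, 0.1484]
t=5: π = [0.1666, 0.1858, 0.1352, 0.1306, 0.2338, 0.1480]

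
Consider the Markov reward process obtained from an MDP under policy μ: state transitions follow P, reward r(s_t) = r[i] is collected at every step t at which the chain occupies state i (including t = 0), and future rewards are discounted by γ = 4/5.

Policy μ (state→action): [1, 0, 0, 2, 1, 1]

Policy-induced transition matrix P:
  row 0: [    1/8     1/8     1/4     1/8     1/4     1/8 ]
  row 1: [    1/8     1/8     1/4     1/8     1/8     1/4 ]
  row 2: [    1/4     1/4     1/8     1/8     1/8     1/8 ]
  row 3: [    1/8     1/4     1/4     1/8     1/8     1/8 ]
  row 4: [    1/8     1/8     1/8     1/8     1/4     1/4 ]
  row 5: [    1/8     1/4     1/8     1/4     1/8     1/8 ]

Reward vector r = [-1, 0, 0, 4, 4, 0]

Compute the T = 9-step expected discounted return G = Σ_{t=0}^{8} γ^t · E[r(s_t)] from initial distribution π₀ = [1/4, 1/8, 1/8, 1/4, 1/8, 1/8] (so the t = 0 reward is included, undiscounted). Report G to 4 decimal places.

G = 4.8957

t=0: π = [0.2500, 0.1250, 0.1250, 0.2500, 0.1250, 0.1250], E[r] = 1.2500, γ^t·E[r] = 1.250000, running G = 1.250000
t=1: π = [0.1406, 0.1875, 0.2031, 0.1406, 0.1719, 0.1563], E[r] = 1.1094, γ^t·E[r] = 0.887500, running G = 2.137500
t=2: π = [0.1504, 0.1875, 0.1836, 0.1445, 0.1641, 0.1699], E[r] = 1.0840, γ^t·E[r] = 0.693750, running G = 2.831250
t=3: π = [0.1479, 0.1873, 0.1853, 0.1462, 0.1643, 0.1689], E[r] = 1.0942, γ^t·E[r] = 0.560250, running G = 3.391500
t=4: π = [0.1482, 0.1876, 0.1852, 0.1461, 0.1640, 0.1689], E[r] = 1.0924, γ^t·E[r] = 0.447463, running G = 3.838963
t=5: π = [0.1481, 0.1875, 0.1852, 0.1461, 0.1640, 0.1689], E[r] = 1.0924, γ^t·E[r] = 0.357965, running G = 4.196928
t=6: π = [0.1482, 0.1875, 0.1852, 0.1461, 0.1640, 0.1689], E[r] = 1.0924, γ^t·E[r] = 0.286368, running G = 4.483295
t=7: π = [0.1482, 0.1875, 0.1852, 0.1461, 0.1640, 0.1689], E[r] = 1.0924, γ^t·E[r] = 0.229094, running G = 4.712390
t=8: π = [0.1482, 0.1875, 0.1852, 0.1461, 0.1640, 0.1689], E[r] = 1.0924, γ^t·E[r] = 0.183275, running G = 4.895665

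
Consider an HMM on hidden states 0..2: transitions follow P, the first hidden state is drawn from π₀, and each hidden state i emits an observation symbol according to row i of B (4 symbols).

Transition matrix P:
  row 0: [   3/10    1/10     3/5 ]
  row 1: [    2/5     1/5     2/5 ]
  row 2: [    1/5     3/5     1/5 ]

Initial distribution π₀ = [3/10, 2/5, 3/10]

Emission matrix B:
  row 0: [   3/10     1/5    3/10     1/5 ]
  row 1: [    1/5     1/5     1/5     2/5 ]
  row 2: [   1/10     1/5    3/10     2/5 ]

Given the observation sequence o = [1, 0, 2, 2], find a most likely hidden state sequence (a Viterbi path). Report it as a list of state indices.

t=0: δ = [6.000e-02, 8.000e-02, 6.000e-02]  (obs o_0=1)
t=1: δ = [9.600e-03, 7.200e-03, 3.600e-03]  ψ = [1, 2, 0]  (obs o_1=0)
t=2: δ = [8.640e-04, 4.320e-04, 1.728e-03]  ψ = [0, 2, 0]  (obs o_2=2)
t=3: δ = [1.037e-04, 2.074e-04, 1.555e-04]  ψ = [2, 2, 0]  (obs o_3=2)
backtrack: best end state = 1; path = [1, 0, 2, 1]

path = [1, 0, 2, 1]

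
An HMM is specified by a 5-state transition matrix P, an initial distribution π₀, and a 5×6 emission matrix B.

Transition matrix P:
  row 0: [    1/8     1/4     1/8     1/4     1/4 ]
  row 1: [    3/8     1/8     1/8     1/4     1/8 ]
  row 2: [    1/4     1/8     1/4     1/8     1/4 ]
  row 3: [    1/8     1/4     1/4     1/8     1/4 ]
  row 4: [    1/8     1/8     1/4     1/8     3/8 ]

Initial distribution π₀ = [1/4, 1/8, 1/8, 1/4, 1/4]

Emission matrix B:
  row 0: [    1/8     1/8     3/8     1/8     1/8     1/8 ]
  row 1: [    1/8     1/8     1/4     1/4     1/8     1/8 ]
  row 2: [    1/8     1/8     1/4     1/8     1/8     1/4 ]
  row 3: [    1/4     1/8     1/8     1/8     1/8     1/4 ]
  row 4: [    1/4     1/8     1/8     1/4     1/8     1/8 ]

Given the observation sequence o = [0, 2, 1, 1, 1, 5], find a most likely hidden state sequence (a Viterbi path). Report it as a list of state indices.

path = [4, 4, 4, 4, 4, 2]

t=0: δ = [3.125e-02, 1.562e-02, 1.562e-02, 6.250e-02, 6.250e-02]  (obs o_0=0)
t=1: δ = [2.930e-03, 3.906e-03, 3.906e-03, 9.766e-04, 2.930e-03]  ψ = [3, 3, 3, 0, 4]  (obs o_1=2)
t=2: δ = [1.831e-04, 9.155e-05, 1.221e-04, 1.221e-04, 1.373e-04]  ψ = [1, 0, 2, 1, 4]  (obs o_2=1)
t=3: δ = [4.292e-06, 5.722e-06, 4.292e-06, 5.722e-06, 6.437e-06]  ψ = [1, 0, 4, 0, 4]  (obs o_3=1)
t=4: δ = [2.682e-07, 1.788e-07, 2.012e-07, 1.788e-07, 3.017e-07]  ψ = [1, 3, 4, 1, 4]  (obs o_4=1)
t=5: δ = [8.382e-09, 8.382e-09, 1.886e-08, 1.676e-08, 1.414e-08]  ψ = [1, 0, 4, 0, 4]  (obs o_5=5)
backtrack: best end state = 2; path = [4, 4, 4, 4, 4, 2]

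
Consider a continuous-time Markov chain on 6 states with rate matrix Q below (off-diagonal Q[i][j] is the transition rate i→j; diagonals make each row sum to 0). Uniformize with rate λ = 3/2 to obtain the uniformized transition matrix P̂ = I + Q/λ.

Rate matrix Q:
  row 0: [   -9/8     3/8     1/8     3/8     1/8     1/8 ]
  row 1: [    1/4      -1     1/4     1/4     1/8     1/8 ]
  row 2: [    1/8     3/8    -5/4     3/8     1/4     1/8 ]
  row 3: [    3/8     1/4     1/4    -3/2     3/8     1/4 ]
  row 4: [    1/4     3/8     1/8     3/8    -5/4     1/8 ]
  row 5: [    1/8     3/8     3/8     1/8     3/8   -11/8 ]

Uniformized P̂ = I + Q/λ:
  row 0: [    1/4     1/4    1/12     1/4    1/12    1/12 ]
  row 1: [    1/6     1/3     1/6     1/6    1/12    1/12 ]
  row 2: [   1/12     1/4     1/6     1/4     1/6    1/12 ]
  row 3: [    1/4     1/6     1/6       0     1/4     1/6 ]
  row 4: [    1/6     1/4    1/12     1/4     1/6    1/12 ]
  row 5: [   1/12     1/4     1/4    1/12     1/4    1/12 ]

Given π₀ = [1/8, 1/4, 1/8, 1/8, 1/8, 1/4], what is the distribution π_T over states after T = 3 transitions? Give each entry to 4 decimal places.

π = [0.1751, 0.2571, 0.1477, 0.1690, 0.1534, 0.0978]

t=0: π = [0.1250, 0.2500, 0.1250, 0.1250, 0.1250, 0.2500]
t=1: π = [0.1563, 0.2604, 0.1667, 0.1563, 0.1667, 0.0938]
t=2: π = [0.1710, 0.2587, 0.1476, 0.1736, 0.1528, 0.0964]
t=3: π = [0.1751, 0.2571, 0.1477, 0.1690, 0.1534, 0.0978]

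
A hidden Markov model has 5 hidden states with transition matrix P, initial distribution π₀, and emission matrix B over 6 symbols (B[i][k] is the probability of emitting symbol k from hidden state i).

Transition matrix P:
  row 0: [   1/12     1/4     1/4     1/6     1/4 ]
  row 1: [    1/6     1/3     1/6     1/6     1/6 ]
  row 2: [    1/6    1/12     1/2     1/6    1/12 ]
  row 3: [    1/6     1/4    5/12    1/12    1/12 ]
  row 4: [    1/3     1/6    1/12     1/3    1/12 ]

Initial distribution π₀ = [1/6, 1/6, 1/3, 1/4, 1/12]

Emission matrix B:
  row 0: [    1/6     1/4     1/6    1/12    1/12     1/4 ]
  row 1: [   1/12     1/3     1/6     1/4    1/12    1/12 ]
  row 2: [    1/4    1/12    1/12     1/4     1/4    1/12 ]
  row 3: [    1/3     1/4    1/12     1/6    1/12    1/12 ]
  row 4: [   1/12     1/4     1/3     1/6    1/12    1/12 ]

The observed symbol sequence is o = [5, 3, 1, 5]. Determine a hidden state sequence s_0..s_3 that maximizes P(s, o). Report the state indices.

path = [0, 1, 1, 0]

t=0: δ = [4.167e-02, 1.389e-02, 2.778e-02, 2.083e-02, 6.944e-03]  (obs o_0=5)
t=1: δ = [3.858e-04, 2.604e-03, 3.472e-03, 1.157e-03, 1.736e-03]  ψ = [2, 0, 2, 0, 0]  (obs o_1=3)
t=2: δ = [1.447e-04, 2.894e-04, 1.447e-04, 1.447e-04, 1.085e-04]  ψ = [2, 1, 2, 2, 1]  (obs o_2=1)
t=3: δ = [1.206e-05, 8.038e-06, 6.028e-06, 4.019e-06, 4.019e-06]  ψ = [1, 1, 2, 1, 1]  (obs o_3=5)
backtrack: best end state = 0; path = [0, 1, 1, 0]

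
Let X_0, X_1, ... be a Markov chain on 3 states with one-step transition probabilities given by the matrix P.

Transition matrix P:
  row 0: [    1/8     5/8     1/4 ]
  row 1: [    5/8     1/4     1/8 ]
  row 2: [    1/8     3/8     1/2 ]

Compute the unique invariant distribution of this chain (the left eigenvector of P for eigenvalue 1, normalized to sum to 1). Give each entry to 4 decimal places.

Balance equations π_j = Σ_i π_i·P[i][j]:
  π_0 = 1/8·π_0 + 5/8·π_1 + 1/8·π_2
  π_1 = 5/8·π_0 + 1/4·π_1 + 3/8·π_2
  normalize: π_0 + π_1 + π_2 = 1
Solving the linear system gives exactly π = [21/64, 13/32, 17/64].

π = [0.3281, 0.4063, 0.2656]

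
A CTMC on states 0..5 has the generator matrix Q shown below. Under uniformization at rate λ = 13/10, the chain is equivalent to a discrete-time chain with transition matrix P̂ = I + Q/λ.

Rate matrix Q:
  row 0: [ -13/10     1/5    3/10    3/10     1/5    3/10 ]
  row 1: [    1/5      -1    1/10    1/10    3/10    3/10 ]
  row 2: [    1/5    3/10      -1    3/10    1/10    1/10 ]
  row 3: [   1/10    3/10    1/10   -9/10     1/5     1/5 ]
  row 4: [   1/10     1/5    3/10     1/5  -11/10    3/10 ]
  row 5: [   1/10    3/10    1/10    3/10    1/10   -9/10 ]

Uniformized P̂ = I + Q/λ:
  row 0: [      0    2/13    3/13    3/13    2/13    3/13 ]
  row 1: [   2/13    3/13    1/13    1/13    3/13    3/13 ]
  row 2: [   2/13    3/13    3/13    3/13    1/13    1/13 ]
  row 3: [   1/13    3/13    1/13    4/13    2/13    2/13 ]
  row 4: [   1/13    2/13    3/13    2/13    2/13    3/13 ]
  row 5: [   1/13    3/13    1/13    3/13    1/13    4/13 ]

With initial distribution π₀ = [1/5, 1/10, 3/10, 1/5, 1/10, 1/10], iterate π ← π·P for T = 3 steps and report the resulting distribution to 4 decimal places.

t=0: π = [0.2000, 0.1000, 0.3000, 0.2000, 0.1000, 0.1000]
t=1: π = [0.0923, 0.2077, 0.1692, 0.2231, 0.1308, 0.1769]
t=2: π = [0.0988, 0.2136, 0.1373, 0.2059, 0.1432, 0.2012]
t=3: π = [0.0963, 0.2122, 0.1353, 0.2027, 0.1442, 0.2093]

π = [0.0963, 0.2122, 0.1353, 0.2027, 0.1442, 0.2093]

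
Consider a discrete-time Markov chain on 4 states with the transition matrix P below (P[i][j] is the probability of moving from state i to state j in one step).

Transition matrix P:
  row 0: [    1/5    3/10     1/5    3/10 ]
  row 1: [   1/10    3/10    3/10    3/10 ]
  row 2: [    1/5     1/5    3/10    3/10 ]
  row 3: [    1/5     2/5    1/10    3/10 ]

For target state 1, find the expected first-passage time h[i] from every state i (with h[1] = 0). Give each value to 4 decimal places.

First-step conditioning: h[1] = 0; for i ≠ 1, h[i] = 1 + Σ_k P[i][k]·h[k].
  h[0] = 1 + 1/5·h[0] + 1/5·h[2] + 3/10·h[3]
  h[2] = 1 + 1/5·h[0] + 3/10·h[2] + 3/10·h[3]
  h[3] = 1 + 1/5·h[0] + 1/10·h[2] + 3/10·h[3]
Solving the 3×3 linear system over states ≠ 1 gives exactly h = [45/14, 0, 25/7, 20/7] (h[1] = 0 is the target).

h = [3.2143, 0.0000, 3.5714, 2.8571]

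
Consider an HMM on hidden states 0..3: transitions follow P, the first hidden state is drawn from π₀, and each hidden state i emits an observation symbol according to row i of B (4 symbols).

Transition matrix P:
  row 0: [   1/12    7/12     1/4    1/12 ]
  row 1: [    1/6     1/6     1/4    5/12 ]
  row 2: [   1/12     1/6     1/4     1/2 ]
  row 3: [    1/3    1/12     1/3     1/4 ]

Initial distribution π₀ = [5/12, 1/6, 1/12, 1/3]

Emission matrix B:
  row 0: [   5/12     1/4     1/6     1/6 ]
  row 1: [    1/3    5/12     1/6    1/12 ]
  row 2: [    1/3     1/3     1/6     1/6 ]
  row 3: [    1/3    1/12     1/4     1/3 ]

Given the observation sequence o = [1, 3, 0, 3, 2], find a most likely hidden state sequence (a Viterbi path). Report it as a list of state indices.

t=0: δ = [1.042e-01, 6.944e-02, 2.778e-02, 2.778e-02]  (obs o_0=1)
t=1: δ = [1.929e-03, 5.064e-03, 4.340e-03, 9.645e-03]  ψ = [1, 0, 0, 1]  (obs o_1=3)
t=2: δ = [1.340e-03, 3.751e-04, 1.072e-03, 8.038e-04]  ψ = [3, 0, 3, 3]  (obs o_2=0)
t=3: δ = [4.465e-05, 6.512e-05, 5.582e-05, 1.786e-04]  ψ = [3, 0, 0, 2]  (obs o_3=3)
t=4: δ = [9.923e-06, 4.341e-06, 9.923e-06, 1.116e-05]  ψ = [3, 0, 3, 3]  (obs o_4=2)
backtrack: best end state = 3; path = [1, 3, 2, 3, 3]

path = [1, 3, 2, 3, 3]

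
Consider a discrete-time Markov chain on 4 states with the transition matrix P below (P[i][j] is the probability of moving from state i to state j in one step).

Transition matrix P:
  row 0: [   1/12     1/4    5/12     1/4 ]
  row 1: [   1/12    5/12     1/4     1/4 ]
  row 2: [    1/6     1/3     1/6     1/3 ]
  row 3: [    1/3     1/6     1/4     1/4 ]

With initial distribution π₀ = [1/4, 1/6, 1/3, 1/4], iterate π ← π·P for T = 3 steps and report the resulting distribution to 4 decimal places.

t=0: π = [0.2500, 0.1667, 0.3333, 0.2500]
t=1: π = [0.1736, 0.2847, 0.2639, 0.2778]
t=2: π = [0.1748, 0.2963, 0.2569, 0.2720]
t=3: π = [0.1727, 0.2981, 0.2577, 0.2714]

π = [0.1727, 0.2981, 0.2577, 0.2714]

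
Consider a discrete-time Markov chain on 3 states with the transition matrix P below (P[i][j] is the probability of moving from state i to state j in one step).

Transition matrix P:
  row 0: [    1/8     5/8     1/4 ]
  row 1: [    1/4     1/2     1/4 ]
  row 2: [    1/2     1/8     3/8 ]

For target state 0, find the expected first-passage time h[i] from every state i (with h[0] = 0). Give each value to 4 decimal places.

First-step conditioning: h[0] = 0; for i ≠ 0, h[i] = 1 + Σ_k P[i][k]·h[k].
  h[1] = 1 + 1/2·h[1] + 1/4·h[2]
  h[2] = 1 + 1/8·h[1] + 3/8·h[2]
Solving the 2×2 linear system over states ≠ 0 gives exactly h = [0, 28/9, 20/9] (h[0] = 0 is the target).

h = [0.0000, 3.1111, 2.2222]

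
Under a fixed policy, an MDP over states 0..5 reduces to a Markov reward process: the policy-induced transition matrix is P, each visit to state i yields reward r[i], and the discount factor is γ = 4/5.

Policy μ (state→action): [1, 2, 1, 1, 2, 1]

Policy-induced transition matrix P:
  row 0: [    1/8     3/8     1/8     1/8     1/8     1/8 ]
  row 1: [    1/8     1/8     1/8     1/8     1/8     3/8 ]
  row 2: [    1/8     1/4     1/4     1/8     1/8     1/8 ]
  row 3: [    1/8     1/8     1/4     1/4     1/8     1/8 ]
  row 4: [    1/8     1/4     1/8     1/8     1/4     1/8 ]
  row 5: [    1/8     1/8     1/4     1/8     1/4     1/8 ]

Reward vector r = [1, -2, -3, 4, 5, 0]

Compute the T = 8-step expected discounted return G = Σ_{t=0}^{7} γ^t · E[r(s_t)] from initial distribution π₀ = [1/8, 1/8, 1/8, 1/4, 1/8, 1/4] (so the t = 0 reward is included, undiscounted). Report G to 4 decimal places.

t=0: π = [0.1250, 0.1250, 0.1250, 0.2500, 0.1250, 0.2500], E[r] = 1.1250, γ^t·E[r] = 1.125000, running G = 1.125000
t=1: π = [0.1250, 0.1875, 0.2031, 0.1563, 0.1719, 0.1563], E[r] = 0.6250, γ^t·E[r] = 0.500000, running G = 1.625000
t=2: π = [0.1250, 0.2031, 0.1895, 0.1445, 0.1660, 0.1719], E[r] = 0.5586, γ^t·E[r] = 0.357500, running G = 1.982500
t=3: π = [0.1250, 0.2007, 0.1882, 0.1431, 0.1672, 0.1758], E[r] = 0.5674, γ^t·E[r] = 0.290500, running G = 2.273000
t=4: π = [0.1250, 0.2007, 0.1884, 0.1429, 0.1679, 0.1752], E[r] = 0.5694, γ^t·E[r] = 0.233225, running G = 2.506225
t=5: π = [0.1250, 0.2008, 0.1883, 0.1429, 0.1679, 0.1752], E[r] = 0.5694, γ^t·E[r] = 0.186570, running G = 2.692795
t=6: π = [0.1250, 0.2008, 0.1883, 0.1429, 0.1679, 0.1752], E[r] = 0.5694, γ^t·E[r] = 0.149269, running G = 2.842064
t=7: π = [0.1250, 0.2008, 0.1883, 0.1429, 0.1679, 0.1752], E[r] = 0.5694, γ^t·E[r] = 0.119418, running G = 2.961482

G = 2.9615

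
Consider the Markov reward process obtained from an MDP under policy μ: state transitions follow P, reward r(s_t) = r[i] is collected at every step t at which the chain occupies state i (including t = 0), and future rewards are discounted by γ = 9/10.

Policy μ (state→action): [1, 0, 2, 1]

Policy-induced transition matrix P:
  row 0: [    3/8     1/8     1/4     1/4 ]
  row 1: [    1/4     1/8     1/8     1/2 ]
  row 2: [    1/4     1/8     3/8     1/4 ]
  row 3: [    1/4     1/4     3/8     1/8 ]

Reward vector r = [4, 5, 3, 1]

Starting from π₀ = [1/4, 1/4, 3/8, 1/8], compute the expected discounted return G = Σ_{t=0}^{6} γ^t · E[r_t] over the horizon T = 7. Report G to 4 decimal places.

t=0: π = [0.2500, 0.2500, 0.3750, 0.1250], E[r] = 3.5000, γ^t·E[r] = 3.500000, running G = 3.500000
t=1: π = [0.2813, 0.1406, 0.2813, 0.2969], E[r] = 2.9688, γ^t·E[r] = 2.671875, running G = 6.171875
t=2: π = [0.2852, 0.1621, 0.3047, 0.2480], E[r] = 3.1133, γ^t·E[r] = 2.521758, running G = 8.693633
t=3: π = [0.2856, 0.1560, 0.2988, 0.2595], E[r] = 3.0786, γ^t·E[r] = 2.244309, running G = 10.937942
t=4: π = [0.2857, 0.1574, 0.3003, 0.2566], E[r] = 3.0875, γ^t·E[r] = 2.025685, running G = 12.963627
t=5: π = [0.2857, 0.1571, 0.2999, 0.2573], E[r] = 3.0853, γ^t·E[r] = 1.821823, running G = 14.785450
t=6: π = [0.2857, 0.1572, 0.3000, 0.2571], E[r] = 3.0858, γ^t·E[r] = 1.639933, running G = 16.425383

G = 16.4254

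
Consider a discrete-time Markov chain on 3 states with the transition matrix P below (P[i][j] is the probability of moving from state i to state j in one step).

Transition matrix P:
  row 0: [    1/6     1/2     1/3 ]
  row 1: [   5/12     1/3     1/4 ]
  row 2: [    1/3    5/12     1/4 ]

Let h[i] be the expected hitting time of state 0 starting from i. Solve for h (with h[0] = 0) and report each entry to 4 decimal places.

First-step conditioning: h[0] = 0; for i ≠ 0, h[i] = 1 + Σ_k P[i][k]·h[k].
  h[1] = 1 + 1/3·h[1] + 1/4·h[2]
  h[2] = 1 + 5/12·h[1] + 1/4·h[2]
Solving the 2×2 linear system over states ≠ 0 gives exactly h = [0, 48/19, 52/19] (h[0] = 0 is the target).

h = [0.0000, 2.5263, 2.7368]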